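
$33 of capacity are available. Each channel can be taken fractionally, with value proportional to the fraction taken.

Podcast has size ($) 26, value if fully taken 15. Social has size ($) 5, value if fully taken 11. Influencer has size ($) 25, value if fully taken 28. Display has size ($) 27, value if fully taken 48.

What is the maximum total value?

60.12

Rank by value-to-size ratio: Social 11/5≈2.2, Display 48/27≈1.78, Influencer 28/25≈1.12, Podcast 15/26≈0.577.
All 5 $ of Social fit (value 11) — 28 remain.
All 27 $ of Display fit (value 48) — 1 remain.
1 $ left: a 1/25 share of Influencer gives 28×1/25 = 1.12.
Total value = 60.12.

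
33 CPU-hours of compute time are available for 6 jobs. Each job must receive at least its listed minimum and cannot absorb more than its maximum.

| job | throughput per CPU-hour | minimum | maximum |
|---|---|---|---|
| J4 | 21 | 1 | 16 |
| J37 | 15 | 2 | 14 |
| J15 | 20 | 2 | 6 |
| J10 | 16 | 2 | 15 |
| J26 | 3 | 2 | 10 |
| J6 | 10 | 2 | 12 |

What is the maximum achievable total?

Meeting every minimum uses 1+2+2+2+2+2 = 11 CPU-hours, leaving 22.
Highest throughput per CPU-hour first: J4 21 > J15 20 > J10 16 > J37 15 > J6 10 > J26 3.
J4 takes 15 more to reach its cap of 16 → 7 left.
J15: +4 to 6 (cap) → 3 left.
J10 has room for 13 more but only 3 remain, so it gets 5.
Total = 21×16 + 15×2 + 20×6 + 16×5 + 3×2 + 10×2 = 592.

592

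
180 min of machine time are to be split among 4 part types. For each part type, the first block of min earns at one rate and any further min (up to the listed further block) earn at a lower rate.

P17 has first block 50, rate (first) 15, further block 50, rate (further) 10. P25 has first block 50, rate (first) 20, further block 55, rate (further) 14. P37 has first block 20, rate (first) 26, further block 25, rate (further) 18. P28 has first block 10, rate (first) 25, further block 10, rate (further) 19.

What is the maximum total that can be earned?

Order all 8 blocks by rate: P37/tier1 26 > P28/tier1 25 > P25/tier1 20 > P28/tier2 19 > P37/tier2 18 > P17/tier1 15 > P25/tier2 14 > P17/tier2 10.
P37 tier1 at 26: fill all 20 — 160 left.
Fill P28 tier1 block (10 at 25) — 150 left.
P25 tier1 at 20: fill all 50 — 100 left.
P28 tier2 at 19: fill all 10 — 90 left.
P37/tier2 (18): +25 — 65 left.
Fill P17 tier1 block (50 at 15) — 15 left.
P25 tier2 at 14: only 15 left, fill 15.
Total = 26×20 + 25×10 + 20×50 + 19×10 + 18×25 + 15×50 + 14×15 = 3370.

3370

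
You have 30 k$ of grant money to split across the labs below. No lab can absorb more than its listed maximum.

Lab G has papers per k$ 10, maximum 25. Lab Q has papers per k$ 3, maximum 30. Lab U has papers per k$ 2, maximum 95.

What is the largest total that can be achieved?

Rank by papers per k$: Lab G 10 > Lab Q 3 > Lab U 2.
Lab G: +25 to 25 (cap) → 5 left.
Only 5 left; Lab Q takes them to reach 5.
Total = 10×25 + 3×5 = 265.

265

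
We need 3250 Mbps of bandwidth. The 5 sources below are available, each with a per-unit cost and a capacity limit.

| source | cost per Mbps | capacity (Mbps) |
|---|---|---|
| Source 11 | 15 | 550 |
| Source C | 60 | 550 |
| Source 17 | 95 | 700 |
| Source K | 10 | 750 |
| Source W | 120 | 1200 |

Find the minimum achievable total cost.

199250

Use sources in increasing cost order.
Take 750 from Source K at 10 → need 2500 more.
Source 11 at 15: take all 550 Mbps → 1950 still needed.
Take 550 from Source C at 60 → need 1400 more.
Source 17 at 95: take all 700 Mbps → 700 still needed.
Source W (120): take the remaining 700 → done.
Cost = 750×10 + 550×15 + 550×60 + 700×95 + 700×120 = 199250.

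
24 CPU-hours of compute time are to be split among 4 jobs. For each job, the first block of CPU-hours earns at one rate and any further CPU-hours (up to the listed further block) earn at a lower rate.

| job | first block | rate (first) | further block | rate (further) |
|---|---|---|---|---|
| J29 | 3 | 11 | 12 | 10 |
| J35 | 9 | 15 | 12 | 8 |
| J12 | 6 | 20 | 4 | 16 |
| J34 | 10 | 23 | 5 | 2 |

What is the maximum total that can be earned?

Order all 8 blocks by rate: J34/tier1 23 > J12/tier1 20 > J12/tier2 16 > J35/tier1 15 > J29/tier1 11 > J29/tier2 10 > J35/tier2 8 > J34/tier2 2.
J34/tier1 (23): +10 ; 14 left.
J12/tier1 (20): +6 ; 8 left.
Fill J12 tier2 block (4 at 16) ; 4 left.
J35 tier1 at 15: only 4 left, fill 4.
Total = 23×10 + 20×6 + 16×4 + 15×4 = 474.

474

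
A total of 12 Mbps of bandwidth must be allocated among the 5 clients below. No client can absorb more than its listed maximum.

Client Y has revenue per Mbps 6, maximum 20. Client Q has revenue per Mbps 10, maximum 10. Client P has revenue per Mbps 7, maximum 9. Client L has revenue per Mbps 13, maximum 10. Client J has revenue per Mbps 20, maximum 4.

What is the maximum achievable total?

184

Rank by revenue per Mbps: Client J 20 > Client L 13 > Client Q 10 > Client P 7 > Client Y 6.
Client J takes 4 to reach its cap of 4 ; 8 left.
Client L: +8 (room for 10) → 8. Pool exhausted.
Total = 13×8 + 20×4 = 184.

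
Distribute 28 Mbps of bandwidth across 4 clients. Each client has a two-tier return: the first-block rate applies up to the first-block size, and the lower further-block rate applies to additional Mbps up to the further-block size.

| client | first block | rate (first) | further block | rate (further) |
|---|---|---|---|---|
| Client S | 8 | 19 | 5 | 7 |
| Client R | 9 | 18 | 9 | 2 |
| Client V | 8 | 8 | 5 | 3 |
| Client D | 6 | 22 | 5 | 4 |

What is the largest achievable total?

Order all 8 blocks by rate: Client D/first 22 > Client S/first 19 > Client R/first 18 > Client V/first 8 > Client S/second 7 > Client D/second 4 > Client V/second 3 > Client R/second 2.
Client D first at 22: fill all 6 ; 22 left.
Fill Client S first block (8 at 19) ; 14 left.
Client R/first (18): +9 ; 5 left.
Client V/first: +5 of 8 at 8; pool empty.
Total = 22×6 + 19×8 + 18×9 + 8×5 = 486.

486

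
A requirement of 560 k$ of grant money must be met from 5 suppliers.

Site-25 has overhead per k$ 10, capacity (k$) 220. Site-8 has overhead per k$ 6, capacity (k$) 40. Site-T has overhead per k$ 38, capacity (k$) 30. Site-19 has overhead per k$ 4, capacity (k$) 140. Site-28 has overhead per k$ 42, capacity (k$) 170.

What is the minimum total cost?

9600

Cheapest first:
Site-19 at 4: take all 140 k$ → 420 still needed.
Site-8 (6): use full 40 → 380 k$ to go.
Take 220 from Site-25 at 10 → need 160 more.
Site-T (38): use full 30 → 130 k$ to go.
Site-28 at 42: take 130 of its 170 → requirement met.
Cost = 140×4 + 40×6 + 220×10 + 30×38 + 130×42 = 9600.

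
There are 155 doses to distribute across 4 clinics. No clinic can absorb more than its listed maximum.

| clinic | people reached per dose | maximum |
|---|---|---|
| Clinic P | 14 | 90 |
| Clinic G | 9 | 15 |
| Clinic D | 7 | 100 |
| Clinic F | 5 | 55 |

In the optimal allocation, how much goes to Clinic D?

50

Order the clinics by people reached per dose: Clinic P 14 > Clinic G 9 > Clinic D 7 > Clinic F 5.
Clinic P: +90 to 90 (cap) ; 65 left.
Give Clinic G 15 to hit its cap of 15 ; 50 left.
Clinic D has room for 100 but only 50 remain, so it gets 50.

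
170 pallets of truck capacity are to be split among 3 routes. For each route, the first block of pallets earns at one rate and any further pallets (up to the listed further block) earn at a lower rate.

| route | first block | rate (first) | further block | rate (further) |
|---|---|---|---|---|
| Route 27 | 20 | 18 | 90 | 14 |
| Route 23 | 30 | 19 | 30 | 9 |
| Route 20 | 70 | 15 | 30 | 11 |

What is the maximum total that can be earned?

Order all 6 blocks by rate: Route 23/T1 19 > Route 27/T1 18 > Route 20/T1 15 > Route 27/T2 14 > Route 20/T2 11 > Route 23/T2 9.
Fill Route 23 T1 block (30 at 19) ; 140 left.
Route 27 T1 at 18: fill all 20 ; 120 left.
Route 20 T1 at 15: fill all 70 ; 50 left.
Route 27 T2 at 14: only 50 left, fill 50.
Total = 19×30 + 18×20 + 15×70 + 14×50 = 2680.

2680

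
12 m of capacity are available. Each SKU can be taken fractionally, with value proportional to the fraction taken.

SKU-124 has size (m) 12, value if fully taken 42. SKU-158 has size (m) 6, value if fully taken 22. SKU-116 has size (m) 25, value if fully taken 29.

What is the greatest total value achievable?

43

Best value per unit of size first: SKU-158 22/6≈3.67, SKU-124 42/12≈3.5, SKU-116 29/25≈1.16.
Take all of SKU-158 (6 m, value 22) ; 6 m left.
Only 6 m remain; take 6/12 of SKU-124 for value 42×6/12 = 21.
Total value = 43.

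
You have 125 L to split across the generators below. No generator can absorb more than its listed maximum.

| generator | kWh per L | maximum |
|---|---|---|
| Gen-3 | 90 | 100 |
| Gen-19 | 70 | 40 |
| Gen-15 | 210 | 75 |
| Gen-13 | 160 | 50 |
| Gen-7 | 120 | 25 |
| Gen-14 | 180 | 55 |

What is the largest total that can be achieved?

Highest kWh per L first: Gen-15 210 > Gen-14 180 > Gen-13 160 > Gen-7 120 > Gen-3 90 > Gen-19 70.
Gen-15 takes 75 to reach its cap of 75 → 50 left.
Gen-14 has room for 55 but only 50 remain, so it gets 50.
Total = 210×75 + 180×50 = 24750.

24750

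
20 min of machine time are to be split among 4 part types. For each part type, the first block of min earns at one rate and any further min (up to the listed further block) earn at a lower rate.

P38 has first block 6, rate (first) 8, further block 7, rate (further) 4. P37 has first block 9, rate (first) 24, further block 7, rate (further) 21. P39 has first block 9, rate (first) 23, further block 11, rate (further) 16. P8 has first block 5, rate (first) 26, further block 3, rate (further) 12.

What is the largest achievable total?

Order all 8 blocks by rate: P8/tier1 26 > P37/tier1 24 > P39/tier1 23 > P37/tier2 21 > P39/tier2 16 > P8/tier2 12 > P38/tier1 8 > P38/tier2 4.
P8 tier1 at 26: fill all 5 ; 15 left.
Fill P37 tier1 block (9 at 24) ; 6 left.
6 remain; put them into P39 tier1 at 23.
Total = 26×5 + 24×9 + 23×6 = 484.

484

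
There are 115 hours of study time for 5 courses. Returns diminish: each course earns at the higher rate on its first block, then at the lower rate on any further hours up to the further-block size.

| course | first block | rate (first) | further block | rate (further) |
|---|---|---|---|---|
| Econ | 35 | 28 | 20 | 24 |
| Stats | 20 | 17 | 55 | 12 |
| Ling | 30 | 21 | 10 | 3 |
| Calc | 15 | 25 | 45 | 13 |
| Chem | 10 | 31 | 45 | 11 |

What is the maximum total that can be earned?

2860

Treat each block as its own option and order by rate: Chem/T1 31 > Econ/T1 28 > Calc/T1 25 > Econ/T2 24 > Ling/T1 21 > Stats/T1 17 > Calc/T2 13 > Stats/T2 12 > Chem/T2 11 > Ling/T2 3.
Chem T1 at 31: fill all 10 — 105 left.
Econ/T1 (28): +35 — 70 left.
Calc/T1 (25): +15 — 55 left.
Econ T2 at 24: fill all 20 — 35 left.
Ling/T1 (21): +30 — 5 left.
Stats T1 at 17: only 5 left, fill 5.
Total = 31×10 + 28×35 + 25×15 + 24×20 + 21×30 + 17×5 = 2860.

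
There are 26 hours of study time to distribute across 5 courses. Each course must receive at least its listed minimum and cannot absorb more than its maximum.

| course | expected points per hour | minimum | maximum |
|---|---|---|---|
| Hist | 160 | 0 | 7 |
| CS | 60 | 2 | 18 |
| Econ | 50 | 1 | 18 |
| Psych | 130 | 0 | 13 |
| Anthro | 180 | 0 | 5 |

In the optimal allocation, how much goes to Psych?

11

Meeting every minimum uses 0+2+1+0+0 = 3 hours, leaving 23.
Rank by expected points per hour: Anthro 180 > Hist 160 > Psych 130 > CS 60 > Econ 50.
Give Anthro 5 more to hit its cap of 5 — 18 left.
Give Hist 7 more to hit its cap of 7 — 11 left.
Psych has room for 13 more but only 11 remain, so it gets 11.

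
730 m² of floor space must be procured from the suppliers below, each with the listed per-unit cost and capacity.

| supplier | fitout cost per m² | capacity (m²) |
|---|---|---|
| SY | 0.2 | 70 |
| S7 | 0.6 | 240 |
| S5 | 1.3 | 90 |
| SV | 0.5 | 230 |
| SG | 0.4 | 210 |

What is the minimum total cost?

345

Cheapest first:
SY (0.2): use full 70 — 660 m² to go.
Take 210 from SG at 0.4 — need 450 more.
Take 230 from SV at 0.5 — need 220 more.
S7 at 0.6: take 220 of its 240 — requirement met.
S5: unused.
Cost = 70×0.2 + 210×0.4 + 230×0.5 + 220×0.6 = 345.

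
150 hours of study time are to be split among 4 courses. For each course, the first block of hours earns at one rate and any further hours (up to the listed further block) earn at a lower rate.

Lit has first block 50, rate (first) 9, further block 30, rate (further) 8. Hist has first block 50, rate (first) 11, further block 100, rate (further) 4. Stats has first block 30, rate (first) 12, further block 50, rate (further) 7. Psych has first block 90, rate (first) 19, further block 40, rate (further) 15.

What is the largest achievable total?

Rank every tier by rate: Psych/T1 19 > Psych/T2 15 > Stats/T1 12 > Hist/T1 11 > Lit/T1 9 > Lit/T2 8 > Stats/T2 7 > Hist/T2 4.
Psych/T1 (19): +90 ; 60 left.
Fill Psych T2 block (40 at 15) ; 20 left.
20 remain; put them into Stats T1 at 12.
Total = 19×90 + 15×40 + 12×20 = 2550.

2550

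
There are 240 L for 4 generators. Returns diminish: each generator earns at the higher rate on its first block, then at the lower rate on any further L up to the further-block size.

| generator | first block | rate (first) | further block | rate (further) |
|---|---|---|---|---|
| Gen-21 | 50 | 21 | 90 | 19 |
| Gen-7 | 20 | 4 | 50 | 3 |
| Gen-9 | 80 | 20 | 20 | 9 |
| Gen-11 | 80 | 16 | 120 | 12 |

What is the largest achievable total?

Rank every tier by rate: Gen-21/T1 21 > Gen-9/T1 20 > Gen-21/T2 19 > Gen-11/T1 16 > Gen-11/T2 12 > Gen-9/T2 9 > Gen-7/T1 4 > Gen-7/T2 3.
Gen-21/T1 (21): +50 → 190 left.
Gen-9/T1 (20): +80 → 110 left.
Gen-21 T2 at 19: fill all 90 → 20 left.
Gen-11/T1: +20 of 80 at 16; pool empty.
Total = 21×50 + 20×80 + 19×90 + 16×20 = 4680.

4680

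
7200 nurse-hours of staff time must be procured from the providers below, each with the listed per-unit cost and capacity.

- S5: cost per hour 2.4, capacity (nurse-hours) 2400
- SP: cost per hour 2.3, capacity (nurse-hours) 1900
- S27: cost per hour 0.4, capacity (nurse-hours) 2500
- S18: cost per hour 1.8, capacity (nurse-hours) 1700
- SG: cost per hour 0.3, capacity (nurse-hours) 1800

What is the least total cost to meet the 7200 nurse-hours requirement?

Fill from the cheapest provider first.
SG (0.3): use full 1800 → 5400 nurse-hours to go.
S27 (0.4): use full 2500 → 2900 nurse-hours to go.
S18 at 1.8: take all 1700 nurse-hours → 1200 still needed.
SP at 2.3: take 1200 of its 1900 → requirement met.
S5: unused.
Cost = 1800×0.3 + 2500×0.4 + 1700×1.8 + 1200×2.3 = 7360.

7360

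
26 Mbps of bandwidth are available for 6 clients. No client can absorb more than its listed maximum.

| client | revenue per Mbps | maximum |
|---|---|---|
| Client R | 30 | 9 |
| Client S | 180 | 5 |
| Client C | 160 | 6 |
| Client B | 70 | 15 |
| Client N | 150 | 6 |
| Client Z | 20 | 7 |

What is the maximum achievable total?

3390

Rank by revenue per Mbps: Client S 180 > Client C 160 > Client N 150 > Client B 70 > Client R 30 > Client Z 20.
Client S: +5 to 5 (cap) → 21 left.
Give Client C 6 to hit its cap of 6 → 15 left.
Give Client N 6 to hit its cap of 6 → 9 left.
Client B has room for 15 but only 9 remain, so it gets 9.
Total = 180×5 + 160×6 + 70×9 + 150×6 = 3390.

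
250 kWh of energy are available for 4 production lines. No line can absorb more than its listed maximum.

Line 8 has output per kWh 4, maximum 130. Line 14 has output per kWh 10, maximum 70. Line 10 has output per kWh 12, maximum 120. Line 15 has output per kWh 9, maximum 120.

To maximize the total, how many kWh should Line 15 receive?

Highest output per kWh first: Line 10 12 > Line 14 10 > Line 15 9 > Line 8 4.
Line 10 takes 120 to reach its cap of 120 ; 130 left.
Line 14: +70 to 70 (cap) ; 60 left.
Line 15: +60 (room for 120) → 60. Pool exhausted.

60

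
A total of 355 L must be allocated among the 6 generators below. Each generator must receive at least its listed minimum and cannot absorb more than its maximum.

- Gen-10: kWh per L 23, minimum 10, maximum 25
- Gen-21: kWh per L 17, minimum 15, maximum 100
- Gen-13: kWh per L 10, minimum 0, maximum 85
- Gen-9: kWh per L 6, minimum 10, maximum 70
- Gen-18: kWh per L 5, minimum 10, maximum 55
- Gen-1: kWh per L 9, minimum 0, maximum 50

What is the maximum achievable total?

Meeting every minimum uses 10+15+0+10+10+0 = 45 L, leaving 310.
Rank by kWh per L: Gen-10 23 > Gen-21 17 > Gen-13 10 > Gen-1 9 > Gen-9 6 > Gen-18 5.
Gen-10 takes 15 more to reach its cap of 25 → 295 left.
Gen-21: +85 to 100 (cap) → 210 left.
Give Gen-13 85 more to hit its cap of 85 → 125 left.
Give Gen-1 50 more to hit its cap of 50 → 75 left.
Gen-9 takes 60 more to reach its cap of 70 → 15 left.
Gen-18: +15 (room for 45) → 25. Pool exhausted.
Total = 23×25 + 17×100 + 10×85 + 6×70 + 5×25 + 9×50 = 4120.

4120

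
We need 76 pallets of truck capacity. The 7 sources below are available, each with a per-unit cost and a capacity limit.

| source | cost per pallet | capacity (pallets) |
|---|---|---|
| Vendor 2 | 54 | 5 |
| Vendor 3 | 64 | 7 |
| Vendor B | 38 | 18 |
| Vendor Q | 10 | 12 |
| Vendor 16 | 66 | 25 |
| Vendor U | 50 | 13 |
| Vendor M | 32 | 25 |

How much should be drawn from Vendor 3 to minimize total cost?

3

Cheapest first:
Take 12 from Vendor Q at 10 ; need 64 more.
Take 25 from Vendor M at 32 ; need 39 more.
Vendor B at 38: take all 18 pallets ; 21 still needed.
Vendor U at 50: take all 13 pallets ; 8 still needed.
Vendor 2 at 54: take all 5 pallets ; 3 still needed.
Vendor 3 (64): take the remaining 3 ; done.
Vendor 16: unused.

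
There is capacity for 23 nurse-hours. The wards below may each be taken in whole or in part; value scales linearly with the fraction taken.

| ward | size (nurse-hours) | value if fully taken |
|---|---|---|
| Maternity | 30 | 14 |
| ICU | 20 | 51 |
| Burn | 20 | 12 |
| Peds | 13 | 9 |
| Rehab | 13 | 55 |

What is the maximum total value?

Best value per unit of size first: Rehab 55/13≈4.23, ICU 51/20≈2.55, Peds 9/13≈0.692, Burn 12/20≈0.6, Maternity 14/30≈0.467.
Rehab: take in full, 13 nurse-hours for value 55 → 10 left.
Only 10 nurse-hours remain; take 10/20 of ICU for value 51×10/20 = 25.5.
Total value = 80.5.

80.5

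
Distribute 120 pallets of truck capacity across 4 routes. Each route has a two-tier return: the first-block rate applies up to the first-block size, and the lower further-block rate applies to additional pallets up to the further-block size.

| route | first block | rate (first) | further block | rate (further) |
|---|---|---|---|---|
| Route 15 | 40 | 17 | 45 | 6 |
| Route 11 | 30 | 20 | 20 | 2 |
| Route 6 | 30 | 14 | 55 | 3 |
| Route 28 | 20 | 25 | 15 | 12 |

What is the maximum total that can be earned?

2200

Order all 8 blocks by rate: Route 28/first 25 > Route 11/first 20 > Route 15/first 17 > Route 6/first 14 > Route 28/second 12 > Route 15/second 6 > Route 6/second 3 > Route 11/second 2.
Route 28 first at 25: fill all 20 → 100 left.
Route 11 first at 20: fill all 30 → 70 left.
Route 15 first at 17: fill all 40 → 30 left.
Fill Route 6 first block (30 at 14) → 0 left.
Total = 25×20 + 20×30 + 17×40 + 14×30 = 2200.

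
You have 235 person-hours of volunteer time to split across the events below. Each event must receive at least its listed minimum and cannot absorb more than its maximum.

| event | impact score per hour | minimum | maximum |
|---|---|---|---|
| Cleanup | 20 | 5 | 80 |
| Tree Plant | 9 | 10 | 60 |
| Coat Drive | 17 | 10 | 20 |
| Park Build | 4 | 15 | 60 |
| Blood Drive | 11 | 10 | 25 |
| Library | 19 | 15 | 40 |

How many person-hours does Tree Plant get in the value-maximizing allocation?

Meeting every minimum uses 5+10+10+15+10+15 = 65 person-hours, leaving 170.
Rank by impact score per hour: Cleanup 20 > Library 19 > Coat Drive 17 > Blood Drive 11 > Tree Plant 9 > Park Build 4.
Cleanup takes 75 more to reach its cap of 80 ; 95 left.
Library takes 25 more to reach its cap of 40 ; 70 left.
Coat Drive: +10 to 20 (cap) ; 60 left.
Blood Drive takes 15 more to reach its cap of 25 ; 45 left.
Only 45 left; Tree Plant takes them to reach 55.

55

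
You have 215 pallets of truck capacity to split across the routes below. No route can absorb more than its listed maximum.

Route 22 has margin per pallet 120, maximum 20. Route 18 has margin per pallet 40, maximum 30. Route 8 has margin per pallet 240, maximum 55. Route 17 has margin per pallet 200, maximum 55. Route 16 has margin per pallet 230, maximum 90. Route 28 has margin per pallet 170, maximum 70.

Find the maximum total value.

Highest margin per pallet first: Route 8 240 > Route 16 230 > Route 17 200 > Route 28 170 > Route 22 120 > Route 18 40.
Route 8 takes 55 to reach its cap of 55 — 160 left.
Route 16: +90 to 90 (cap) — 70 left.
Route 17 takes 55 to reach its cap of 55 — 15 left.
Only 15 left; Route 28 takes them to reach 15.
Total = 240×55 + 200×55 + 230×90 + 170×15 = 47450.

47450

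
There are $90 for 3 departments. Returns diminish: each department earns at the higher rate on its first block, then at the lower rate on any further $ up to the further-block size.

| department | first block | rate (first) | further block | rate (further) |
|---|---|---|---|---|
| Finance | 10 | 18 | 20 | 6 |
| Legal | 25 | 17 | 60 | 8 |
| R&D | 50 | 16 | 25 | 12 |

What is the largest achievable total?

1465

Rank every tier by rate: Finance/first 18 > Legal/first 17 > R&D/first 16 > R&D/second 12 > Legal/second 8 > Finance/second 6.
Finance/first (18): +10 — 80 left.
Fill Legal first block (25 at 17) — 55 left.
R&D/first (16): +50 — 5 left.
R&D second at 12: only 5 left, fill 5.
Total = 18×10 + 17×25 + 16×50 + 12×5 = 1465.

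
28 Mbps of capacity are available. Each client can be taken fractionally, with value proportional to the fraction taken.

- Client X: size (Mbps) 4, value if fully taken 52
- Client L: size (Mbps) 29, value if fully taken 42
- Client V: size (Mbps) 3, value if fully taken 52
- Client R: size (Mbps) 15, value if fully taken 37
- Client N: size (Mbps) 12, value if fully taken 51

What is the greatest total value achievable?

Rank by value-to-size ratio: Client V 52/3≈17.3, Client X 52/4≈13, Client N 51/12≈4.25, Client R 37/15≈2.47, Client L 42/29≈1.45.
All 3 Mbps of Client V fit (value 52) ; 25 remain.
Take all of Client X (4 Mbps, value 52) ; 21 Mbps left.
Client N: take in full, 12 Mbps for value 51 ; 9 left.
Only 9 Mbps remain; take 9/15 of Client R for value 37×9/15 = 22.2.
Total value = 177.2.

177.2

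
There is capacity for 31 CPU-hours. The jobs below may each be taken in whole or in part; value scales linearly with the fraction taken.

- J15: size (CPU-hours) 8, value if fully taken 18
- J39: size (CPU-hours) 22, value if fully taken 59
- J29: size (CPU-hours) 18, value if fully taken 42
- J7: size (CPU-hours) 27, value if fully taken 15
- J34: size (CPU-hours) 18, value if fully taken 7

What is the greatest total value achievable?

80

Rank by value-to-size ratio: J39 59/22≈2.68, J29 42/18≈2.33, J15 18/8≈2.25, J7 15/27≈0.556, J34 7/18≈0.389.
Take all of J39 (22 CPU-hours, value 59) ; 9 CPU-hours left.
Only 9 CPU-hours remain; take 9/18 of J29 for value 42×9/18 = 21.
Total value = 80.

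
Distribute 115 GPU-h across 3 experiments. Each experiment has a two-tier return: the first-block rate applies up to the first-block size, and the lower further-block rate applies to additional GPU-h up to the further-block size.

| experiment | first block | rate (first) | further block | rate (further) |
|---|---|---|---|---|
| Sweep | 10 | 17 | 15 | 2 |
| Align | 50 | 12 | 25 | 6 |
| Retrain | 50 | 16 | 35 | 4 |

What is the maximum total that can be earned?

1600

Rank every tier by rate: Sweep/T1 17 > Retrain/T1 16 > Align/T1 12 > Align/T2 6 > Retrain/T2 4 > Sweep/T2 2.
Sweep T1 at 17: fill all 10 — 105 left.
Fill Retrain T1 block (50 at 16) — 55 left.
Align T1 at 12: fill all 50 — 5 left.
Align/T2: +5 of 25 at 6; pool empty.
Total = 17×10 + 16×50 + 12×50 + 6×5 = 1600.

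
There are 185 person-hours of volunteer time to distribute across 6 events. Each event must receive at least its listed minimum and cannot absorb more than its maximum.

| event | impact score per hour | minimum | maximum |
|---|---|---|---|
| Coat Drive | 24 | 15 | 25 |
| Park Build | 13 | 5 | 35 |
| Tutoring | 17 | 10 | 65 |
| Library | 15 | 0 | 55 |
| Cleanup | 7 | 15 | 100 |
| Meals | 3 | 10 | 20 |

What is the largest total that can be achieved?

Meeting every minimum uses 15+5+10+0+15+10 = 55 person-hours, leaving 130.
Order the events by impact score per hour: Coat Drive 24 > Tutoring 17 > Library 15 > Park Build 13 > Cleanup 7 > Meals 3.
Coat Drive takes 10 more to reach its cap of 25 — 120 left.
Tutoring takes 55 more to reach its cap of 65 — 65 left.
Library takes 55 more to reach its cap of 55 — 10 left.
Park Build: +10 (room for 30) → 15. Pool exhausted.
Total = 24×25 + 13×15 + 17×65 + 15×55 + 7×15 + 3×10 = 2860.

2860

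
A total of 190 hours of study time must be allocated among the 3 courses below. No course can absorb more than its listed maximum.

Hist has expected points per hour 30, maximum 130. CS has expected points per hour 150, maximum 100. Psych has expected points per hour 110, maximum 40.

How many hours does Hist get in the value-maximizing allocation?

Highest expected points per hour first: CS 150 > Psych 110 > Hist 30.
CS: +100 to 100 (cap) → 90 left.
Psych takes 40 to reach its cap of 40 → 50 left.
Only 50 left; Hist takes them to reach 50.

50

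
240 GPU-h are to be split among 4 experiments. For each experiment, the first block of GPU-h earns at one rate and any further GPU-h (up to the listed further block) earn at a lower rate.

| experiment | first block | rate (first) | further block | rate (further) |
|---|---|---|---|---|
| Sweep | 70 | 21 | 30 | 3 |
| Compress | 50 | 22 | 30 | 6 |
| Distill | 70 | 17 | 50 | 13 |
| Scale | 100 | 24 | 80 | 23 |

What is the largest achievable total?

Treat each block as its own option and order by rate: Scale/tier1 24 > Scale/tier2 23 > Compress/tier1 22 > Sweep/tier1 21 > Distill/tier1 17 > Distill/tier2 13 > Compress/tier2 6 > Sweep/tier2 3.
Scale/tier1 (24): +100 ; 140 left.
Fill Scale tier2 block (80 at 23) ; 60 left.
Compress/tier1 (22): +50 ; 10 left.
Sweep/tier1: +10 of 70 at 21; pool empty.
Total = 24×100 + 23×80 + 22×50 + 21×10 = 5550.

5550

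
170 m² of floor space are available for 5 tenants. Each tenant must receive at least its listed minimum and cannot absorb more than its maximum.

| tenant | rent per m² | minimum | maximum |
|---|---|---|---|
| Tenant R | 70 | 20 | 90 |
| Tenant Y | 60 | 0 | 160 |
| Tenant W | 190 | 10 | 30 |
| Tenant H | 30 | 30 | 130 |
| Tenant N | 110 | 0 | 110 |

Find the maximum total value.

Meeting every minimum uses 20+0+10+30+0 = 60 m², leaving 110.
Highest rent per m² first: Tenant W 190 > Tenant N 110 > Tenant R 70 > Tenant Y 60 > Tenant H 30.
Tenant W takes 20 more to reach its cap of 30 → 90 left.
Tenant N has room for 110 more but only 90 remain, so it gets 90.
Total = 70×20 + 190×30 + 30×30 + 110×90 = 17900.

17900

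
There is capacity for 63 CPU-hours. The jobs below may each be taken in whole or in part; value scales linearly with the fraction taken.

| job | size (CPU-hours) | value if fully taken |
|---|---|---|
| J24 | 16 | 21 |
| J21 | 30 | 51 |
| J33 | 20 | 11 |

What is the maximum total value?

81.35

Rank by value-to-size ratio: J21 51/30≈1.7, J24 21/16≈1.31, J33 11/20≈0.55.
Take all of J21 (30 CPU-hours, value 51) → 33 CPU-hours left.
J24: take in full, 16 CPU-hours for value 21 → 17 left.
Only 17 CPU-hours remain; take 17/20 of J33 for value 11×17/20 = 9.35.
Total value = 81.35.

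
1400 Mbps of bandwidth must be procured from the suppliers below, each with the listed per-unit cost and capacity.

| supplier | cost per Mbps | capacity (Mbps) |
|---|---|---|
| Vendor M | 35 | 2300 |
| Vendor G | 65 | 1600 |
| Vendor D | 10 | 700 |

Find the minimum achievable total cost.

Fill from the cheapest supplier first.
Take 700 from Vendor D at 10 ; need 700 more.
Vendor M (35): take the remaining 700 ; done.
Vendor G: unused.
Cost = 700×10 + 700×35 = 31500.

31500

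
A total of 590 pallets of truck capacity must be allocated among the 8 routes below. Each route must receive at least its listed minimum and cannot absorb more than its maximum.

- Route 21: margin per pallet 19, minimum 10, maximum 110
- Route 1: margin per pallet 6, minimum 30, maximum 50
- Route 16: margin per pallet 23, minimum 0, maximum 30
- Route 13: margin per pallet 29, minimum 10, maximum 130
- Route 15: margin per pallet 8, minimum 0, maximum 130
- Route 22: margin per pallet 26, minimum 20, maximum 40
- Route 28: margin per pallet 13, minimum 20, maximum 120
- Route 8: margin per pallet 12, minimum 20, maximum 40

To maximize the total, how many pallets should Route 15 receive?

Meeting every minimum uses 10+30+0+10+0+20+20+20 = 110 pallets, leaving 480.
Highest margin per pallet first: Route 13 29 > Route 22 26 > Route 16 23 > Route 21 19 > Route 28 13 > Route 8 12 > Route 15 8 > Route 1 6.
Give Route 13 120 more to hit its cap of 130 — 360 left.
Route 22: +20 to 40 (cap) — 340 left.
Route 16 takes 30 more to reach its cap of 30 — 310 left.
Route 21: +100 to 110 (cap) — 210 left.
Route 28: +100 to 120 (cap) — 110 left.
Route 8: +20 to 40 (cap) — 90 left.
Route 15 has room for 130 more but only 90 remain, so it gets 90.

90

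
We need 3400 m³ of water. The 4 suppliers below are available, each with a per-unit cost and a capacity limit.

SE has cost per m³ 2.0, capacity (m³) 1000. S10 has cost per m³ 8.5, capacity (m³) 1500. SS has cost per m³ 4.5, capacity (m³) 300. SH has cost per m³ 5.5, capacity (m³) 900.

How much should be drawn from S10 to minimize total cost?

1200

Fill from the cheapest supplier first.
SE at 2.0: take all 1000 m³ — 2400 still needed.
SS at 4.5: take all 300 m³ — 2100 still needed.
SH at 5.5: take all 900 m³ — 1200 still needed.
S10 at 8.5: take 1200 of its 1500 — requirement met.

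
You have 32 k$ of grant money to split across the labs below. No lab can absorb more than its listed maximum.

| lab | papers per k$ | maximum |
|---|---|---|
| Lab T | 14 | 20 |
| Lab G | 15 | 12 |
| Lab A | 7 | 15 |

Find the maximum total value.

Rank by papers per k$: Lab G 15 > Lab T 14 > Lab A 7.
Give Lab G 12 to hit its cap of 12 → 20 left.
Give Lab T 20 to hit its cap of 20 → 0 left.
Total = 14×20 + 15×12 = 460.

460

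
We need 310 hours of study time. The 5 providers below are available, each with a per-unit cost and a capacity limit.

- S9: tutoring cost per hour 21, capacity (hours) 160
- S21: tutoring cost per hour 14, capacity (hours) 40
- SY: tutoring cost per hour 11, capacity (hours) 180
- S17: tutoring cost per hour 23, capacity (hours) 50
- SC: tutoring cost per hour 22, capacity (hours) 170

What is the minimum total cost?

Fill from the cheapest provider first.
SY (11): use full 180 ; 130 hours to go.
Take 40 from S21 at 14 ; need 90 more.
S9 at 21: take 90 of its 160 ; requirement met.
SC, S17: unused.
Cost = 180×11 + 40×14 + 90×21 = 4430.

4430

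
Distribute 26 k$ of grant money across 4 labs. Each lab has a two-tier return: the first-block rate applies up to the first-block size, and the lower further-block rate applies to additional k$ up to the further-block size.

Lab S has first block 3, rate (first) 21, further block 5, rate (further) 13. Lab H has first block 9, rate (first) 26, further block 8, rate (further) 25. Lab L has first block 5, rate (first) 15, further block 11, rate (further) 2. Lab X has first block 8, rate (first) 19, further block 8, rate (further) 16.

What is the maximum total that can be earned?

611

Treat each block as its own option and order by rate: Lab H/first 26 > Lab H/second 25 > Lab S/first 21 > Lab X/first 19 > Lab X/second 16 > Lab L/first 15 > Lab S/second 13 > Lab L/second 2.
Lab H/first (26): +9 — 17 left.
Lab H second at 25: fill all 8 — 9 left.
Lab S first at 21: fill all 3 — 6 left.
Lab X first at 19: only 6 left, fill 6.
Total = 26×9 + 25×8 + 21×3 + 19×6 = 611.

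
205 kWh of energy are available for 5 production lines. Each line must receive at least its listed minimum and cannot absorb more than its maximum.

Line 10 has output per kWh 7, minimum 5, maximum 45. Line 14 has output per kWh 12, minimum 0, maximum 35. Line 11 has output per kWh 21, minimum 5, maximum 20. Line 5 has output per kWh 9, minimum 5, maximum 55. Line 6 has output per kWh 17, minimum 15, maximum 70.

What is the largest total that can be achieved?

Meeting every minimum uses 5+0+5+5+15 = 30 kWh, leaving 175.
Rank by output per kWh: Line 11 21 > Line 6 17 > Line 14 12 > Line 5 9 > Line 10 7.
Line 11: +15 to 20 (cap) ; 160 left.
Line 6 takes 55 more to reach its cap of 70 ; 105 left.
Line 14 takes 35 more to reach its cap of 35 ; 70 left.
Give Line 5 50 more to hit its cap of 55 ; 20 left.
Line 10: +20 (room for 40) → 25. Pool exhausted.
Total = 7×25 + 12×35 + 21×20 + 9×55 + 17×70 = 2700.

2700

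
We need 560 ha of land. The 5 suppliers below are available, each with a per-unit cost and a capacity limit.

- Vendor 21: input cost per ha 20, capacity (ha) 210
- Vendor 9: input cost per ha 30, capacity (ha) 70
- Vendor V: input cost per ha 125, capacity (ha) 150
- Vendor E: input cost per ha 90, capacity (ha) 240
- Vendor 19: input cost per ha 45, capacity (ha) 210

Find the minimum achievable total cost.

Use suppliers in increasing cost order.
Vendor 21 (20): use full 210 — 350 ha to go.
Vendor 9 (30): use full 70 — 280 ha to go.
Vendor 19 at 45: take all 210 ha — 70 still needed.
Vendor E at 90: take 70 of its 240 — requirement met.
Vendor V: unused.
Cost = 210×20 + 70×30 + 210×45 + 70×90 = 22050.

22050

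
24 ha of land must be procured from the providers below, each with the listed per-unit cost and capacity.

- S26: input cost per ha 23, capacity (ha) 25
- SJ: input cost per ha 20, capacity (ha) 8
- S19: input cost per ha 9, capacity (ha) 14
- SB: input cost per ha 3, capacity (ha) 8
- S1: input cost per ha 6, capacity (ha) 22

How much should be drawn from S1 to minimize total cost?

16

Cheapest first:
SB (3): use full 8 → 16 ha to go.
Take 16 from S1 at 6 to finish.
S19, SJ, S26: unused.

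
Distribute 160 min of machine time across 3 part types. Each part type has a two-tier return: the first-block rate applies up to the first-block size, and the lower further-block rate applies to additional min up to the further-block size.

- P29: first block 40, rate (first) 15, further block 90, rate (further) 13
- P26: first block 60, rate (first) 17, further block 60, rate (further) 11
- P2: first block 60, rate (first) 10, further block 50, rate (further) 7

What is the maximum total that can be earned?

2400

Treat each block as its own option and order by rate: P26/first 17 > P29/first 15 > P29/second 13 > P26/second 11 > P2/first 10 > P2/second 7.
Fill P26 first block (60 at 17) ; 100 left.
Fill P29 first block (40 at 15) ; 60 left.
P29 second at 13: only 60 left, fill 60.
Total = 17×60 + 15×40 + 13×60 = 2400.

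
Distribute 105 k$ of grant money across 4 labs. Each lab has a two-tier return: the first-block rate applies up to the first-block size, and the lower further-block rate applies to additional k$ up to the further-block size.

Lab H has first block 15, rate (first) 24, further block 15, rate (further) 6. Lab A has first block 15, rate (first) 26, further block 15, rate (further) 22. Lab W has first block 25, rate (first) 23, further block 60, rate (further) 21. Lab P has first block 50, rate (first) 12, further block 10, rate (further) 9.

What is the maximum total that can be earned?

2390

Order all 8 blocks by rate: Lab A/first 26 > Lab H/first 24 > Lab W/first 23 > Lab A/second 22 > Lab W/second 21 > Lab P/first 12 > Lab P/second 9 > Lab H/second 6.
Lab A first at 26: fill all 15 — 90 left.
Lab H first at 24: fill all 15 — 75 left.
Lab W/first (23): +25 — 50 left.
Fill Lab A second block (15 at 22) — 35 left.
35 remain; put them into Lab W second at 21.
Total = 26×15 + 24×15 + 23×25 + 22×15 + 21×35 = 2390.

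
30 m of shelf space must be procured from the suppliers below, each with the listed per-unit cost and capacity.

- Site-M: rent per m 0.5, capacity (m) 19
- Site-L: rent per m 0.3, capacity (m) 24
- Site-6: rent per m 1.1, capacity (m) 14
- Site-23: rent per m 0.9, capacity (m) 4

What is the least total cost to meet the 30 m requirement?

Use suppliers in increasing cost order.
Take 24 from Site-L at 0.3 → need 6 more.
Site-M (0.5): take the remaining 6 → done.
Site-23, Site-6: unused.
Cost = 24×0.3 + 6×0.5 = 10.2.

10.2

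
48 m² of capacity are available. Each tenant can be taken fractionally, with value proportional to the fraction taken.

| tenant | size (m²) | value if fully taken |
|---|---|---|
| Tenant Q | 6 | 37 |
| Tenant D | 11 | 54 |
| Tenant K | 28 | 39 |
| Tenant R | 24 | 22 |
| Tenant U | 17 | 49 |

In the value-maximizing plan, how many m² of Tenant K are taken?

14

Rank by value-to-size ratio: Tenant Q 37/6≈6.17, Tenant D 54/11≈4.91, Tenant U 49/17≈2.88, Tenant K 39/28≈1.39, Tenant R 22/24≈0.917.
Take all of Tenant Q (6 m², value 37) → 42 m² left.
Tenant D: take in full, 11 m² for value 54 → 31 left.
Take all of Tenant U (17 m², value 49) → 14 m² left.
Only 14 m² remain; take 14/28 of Tenant K for value 39×14/28 = 19.5.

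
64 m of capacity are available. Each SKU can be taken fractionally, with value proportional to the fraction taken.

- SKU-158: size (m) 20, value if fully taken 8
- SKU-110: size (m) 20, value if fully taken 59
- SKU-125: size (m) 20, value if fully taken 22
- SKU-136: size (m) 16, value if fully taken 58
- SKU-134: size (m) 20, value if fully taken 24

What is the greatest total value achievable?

Sort by value density: SKU-136 58/16≈3.62, SKU-110 59/20≈2.95, SKU-134 24/20≈1.2, SKU-125 22/20≈1.1, SKU-158 8/20≈0.4.
All 16 m of SKU-136 fit (value 58) → 48 remain.
All 20 m of SKU-110 fit (value 59) → 28 remain.
Take all of SKU-134 (20 m, value 24) → 8 m left.
Only 8 m remain; take 8/20 of SKU-125 for value 22×8/20 = 8.8.
Total value = 149.8.

149.8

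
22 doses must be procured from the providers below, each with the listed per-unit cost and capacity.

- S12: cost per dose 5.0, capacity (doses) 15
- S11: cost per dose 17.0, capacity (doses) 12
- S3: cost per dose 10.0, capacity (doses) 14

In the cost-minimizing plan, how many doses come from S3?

7

Use providers in increasing cost order.
S12 (5.0): use full 15 — 7 doses to go.
S3 (10.0): take the remaining 7 — done.
S11: unused.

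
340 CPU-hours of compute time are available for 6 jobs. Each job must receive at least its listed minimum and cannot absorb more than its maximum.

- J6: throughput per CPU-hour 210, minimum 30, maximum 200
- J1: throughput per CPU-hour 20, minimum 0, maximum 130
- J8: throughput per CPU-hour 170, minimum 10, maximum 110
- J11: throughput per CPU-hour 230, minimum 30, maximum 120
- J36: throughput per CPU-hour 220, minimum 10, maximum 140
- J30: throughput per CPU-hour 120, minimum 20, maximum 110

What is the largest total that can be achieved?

Meeting every minimum uses 30+0+10+30+10+20 = 100 CPU-hours, leaving 240.
Order the jobs by throughput per CPU-hour: J11 230 > J36 220 > J6 210 > J8 170 > J30 120 > J1 20.
J11 takes 90 more to reach its cap of 120 ; 150 left.
J36 takes 130 more to reach its cap of 140 ; 20 left.
Only 20 left; J6 takes them to reach 50.
Total = 210×50 + 170×10 + 230×120 + 220×140 + 120×20 = 73000.

73000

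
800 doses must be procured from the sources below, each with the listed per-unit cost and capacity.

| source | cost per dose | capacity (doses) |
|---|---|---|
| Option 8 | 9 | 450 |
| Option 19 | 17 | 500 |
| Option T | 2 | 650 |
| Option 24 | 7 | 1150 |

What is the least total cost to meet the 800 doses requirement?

Cheapest first:
Option T at 2: take all 650 doses ; 150 still needed.
Take 150 from Option 24 at 7 to finish.
Option 8, Option 19: unused.
Cost = 650×2 + 150×7 = 2350.

2350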